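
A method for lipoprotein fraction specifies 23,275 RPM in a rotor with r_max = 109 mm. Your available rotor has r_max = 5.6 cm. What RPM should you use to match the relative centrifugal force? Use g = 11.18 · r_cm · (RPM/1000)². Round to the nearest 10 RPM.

≈ 32470 RPM

Original rotor: r = 109 mm = 10.9 cm
RCF = 11.18 × r × (N/1000)²
RCF_original = 11.18 × 10.9 × (23.275)² = 11.18 × 10.9 × 541.725625 ≈ 66,015.8 × g
66,015.8 = 11.18 × 5.6 × (N/1000)²
(N/1000)² = 66,015.8 / 62.608 = 1054.431
N = 1000 × √1054.431 ≈ 32,472.0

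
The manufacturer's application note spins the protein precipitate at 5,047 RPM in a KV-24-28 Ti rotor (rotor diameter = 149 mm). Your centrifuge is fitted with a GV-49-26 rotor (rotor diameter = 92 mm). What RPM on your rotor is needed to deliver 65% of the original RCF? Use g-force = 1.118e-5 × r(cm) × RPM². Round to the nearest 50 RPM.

5200 RPM

Original rotor: r = 149 mm / 2 = 74.5 mm = 7.45 cm
RCF = 1.118 × 10⁻⁵ × r × N²
RCF_original = 1.118 × 10⁻⁵ × 7.45 × (5047)² = 1.118 × 10⁻⁵ × 7.45 × 25,472,209 ≈ 2,121.6 × g
Target RCF = 0.65 × 2,121.6 ≈ 1,379 × g
Your rotor: r = 92 mm / 2 = 46 mm = 4.6 cm
1,379 = 1.118 × 10⁻⁵ × 4.6 × N²
N² = 1,379 / (5.1428 × 10⁻⁵) = 26,814,187
N ≈ √26,814,187 ≈ 5,178.2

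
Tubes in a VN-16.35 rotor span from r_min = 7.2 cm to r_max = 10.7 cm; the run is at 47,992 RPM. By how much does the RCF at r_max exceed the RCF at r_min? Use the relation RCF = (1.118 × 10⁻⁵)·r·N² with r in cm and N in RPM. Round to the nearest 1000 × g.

ΔRCF ≈ 90000 g

RCF_max = 1.118 × 10⁻⁵ × 10.7 × (47992)² = 1.118 × 10⁻⁵ × 10.7 × 2,303,232,064 ≈ 275,526.4 × g
RCF_min = 1.118 × 10⁻⁵ × 7.2 × (47992)² = 1.118 × 10⁻⁵ × 7.2 × 2,303,232,064 ≈ 185,401 × g
ΔRCF = 275,526.4 − 185,401 = 90,125.4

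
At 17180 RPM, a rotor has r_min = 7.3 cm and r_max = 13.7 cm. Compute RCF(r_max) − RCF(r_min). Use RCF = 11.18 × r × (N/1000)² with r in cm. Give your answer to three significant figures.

≈ 21100 g

RCF_max = 11.18 × 13.7 × (17.18)² = 11.18 × 13.7 × 295.1524 ≈ 45,207.3 × g
RCF_min = 11.18 × 7.3 × (17.18)² = 11.18 × 7.3 × 295.1524 ≈ 24,088.6 × g
ΔRCF = 45,207.3 − 24,088.6 = 21,118.7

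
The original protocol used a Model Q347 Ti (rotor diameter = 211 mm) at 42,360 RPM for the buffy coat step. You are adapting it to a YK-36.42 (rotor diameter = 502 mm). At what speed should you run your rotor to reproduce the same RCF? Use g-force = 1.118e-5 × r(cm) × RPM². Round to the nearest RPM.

≈ 27463 RPM

Original rotor: r = 211 mm / 2 = 105.5 mm = 10.55 cm
RCF = 1.118 × 10⁻⁵ × r × N²
RCF_original = 1.118 × 10⁻⁵ × 10.55 × (42360)² = 1.118 × 10⁻⁵ × 10.55 × 1,794,369,600 ≈ 211,644.1 × g
Your rotor: r = 502 mm / 2 = 251 mm = 25.1 cm
211,644.1 = 1.118 × 10⁻⁵ × 25.1 × N²
N² = 211,644.1 / (28.0618 × 10⁻⁵) = 754,207,143
N ≈ √754,207,143 ≈ 27,462.8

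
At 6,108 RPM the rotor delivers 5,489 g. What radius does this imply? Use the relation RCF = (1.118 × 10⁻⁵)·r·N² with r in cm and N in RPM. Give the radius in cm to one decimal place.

r ≈ 13.2 cm

5489 = 1.118 × 10⁻⁵ × r × (6108)²
r = 5489 / (1.118 × 10⁻⁵ × 37,307,664) = 5489 / 417.0997 ≈ 13.160 cm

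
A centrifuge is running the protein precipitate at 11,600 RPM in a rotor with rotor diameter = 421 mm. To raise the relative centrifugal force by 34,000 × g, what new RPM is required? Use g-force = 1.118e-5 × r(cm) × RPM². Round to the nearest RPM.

r = 421 mm / 2 = 210.5 mm = 21.05 cm
Current RCF = 1.118 × 10⁻⁵ × 21.05 × (11600)² = 1.118 × 10⁻⁵ × 21.05 × 134,560,000 ≈ 31,667.2 × g
Target RCF = 31,667.2 + 34,000 = 65,667.2 × g
N² = 65,667.2 / (23.5339 × 10⁻⁵) = 279,032,375
N ≈ √279,032,375 ≈ 16,704.3

≈ 16704 RPM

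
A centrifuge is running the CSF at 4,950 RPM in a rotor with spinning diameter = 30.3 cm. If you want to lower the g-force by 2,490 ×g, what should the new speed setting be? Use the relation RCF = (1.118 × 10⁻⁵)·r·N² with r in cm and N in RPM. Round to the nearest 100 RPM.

r = 30.3 / 2 = 15.15 cm
Current RCF = 1.118 × 10⁻⁵ × 15.15 × (4950)² = 1.118 × 10⁻⁵ × 15.15 × 24,502,500 ≈ 4,150.2 × g
Target RCF = 4,150.2 − 2,490 = 1,660.2 × g
N² = 1,660.2 / (16.9377 × 10⁻⁵) = 9,801,803
N ≈ √9,801,803 ≈ 3,130.8

N₂ ≈ 3100 RPM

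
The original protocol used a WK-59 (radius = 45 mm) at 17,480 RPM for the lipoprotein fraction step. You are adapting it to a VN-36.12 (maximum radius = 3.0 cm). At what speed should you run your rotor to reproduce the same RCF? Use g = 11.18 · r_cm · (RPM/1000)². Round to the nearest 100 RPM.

Original rotor: r = 45 mm = 4.5 cm
RCF_original = 11.18 × 4.5 × (17.48)² = 11.18 × 4.5 × 305.5504 ≈ 15,372.2 × g
15,372.2 = 11.18 × 3 × (N/1000)²
(N/1000)² = 15,372.2 / 33.54 = 458.3244
N = 1000 × √458.3244 ≈ 21,408.5

21400 RPM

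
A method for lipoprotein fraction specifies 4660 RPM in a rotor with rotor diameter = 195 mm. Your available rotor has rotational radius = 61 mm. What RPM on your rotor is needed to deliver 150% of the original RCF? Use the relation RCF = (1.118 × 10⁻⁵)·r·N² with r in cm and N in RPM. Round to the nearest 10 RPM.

Original rotor: r = 195 mm / 2 = 97.5 mm = 9.75 cm
RCF = 1.118 × 10⁻⁵ × r × N²
RCF_original = 1.118 × 10⁻⁵ × 9.75 × (4660)² = 1.118 × 10⁻⁵ × 9.75 × 21,715,600 ≈ 2,367.1 × g
Target RCF = 1.5 × 2,367.1 ≈ 3,550.6 × g
Your rotor: r = 61 mm = 6.1 cm
3,550.6 = 1.118 × 10⁻⁵ × 6.1 × N²
N² = 3,550.6 / (6.8198 × 10⁻⁵) = 52,063,110
N ≈ √52,063,110 ≈ 7,215.5

7220 RPM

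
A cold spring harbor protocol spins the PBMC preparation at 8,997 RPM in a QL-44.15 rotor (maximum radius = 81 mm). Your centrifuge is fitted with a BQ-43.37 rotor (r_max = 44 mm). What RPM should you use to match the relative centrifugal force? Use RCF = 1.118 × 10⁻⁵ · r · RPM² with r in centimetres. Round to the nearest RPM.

12207 RPM

Original rotor: r = 81 mm = 8.1 cm
RCF = 1.118 × 10⁻⁵ × r × N²
RCF_original = 1.118 × 10⁻⁵ × 8.1 × (8997)² = 1.118 × 10⁻⁵ × 8.1 × 80,946,009 ≈ 7,330.3 × g
Your rotor: r = 44 mm = 4.4 cm
7,330.3 = 1.118 × 10⁻⁵ × 4.4 × N²
N² = 7,330.3 / (4.9192 × 10⁻⁵) = 149,014,067
N ≈ √149,014,067 ≈ 12,207.1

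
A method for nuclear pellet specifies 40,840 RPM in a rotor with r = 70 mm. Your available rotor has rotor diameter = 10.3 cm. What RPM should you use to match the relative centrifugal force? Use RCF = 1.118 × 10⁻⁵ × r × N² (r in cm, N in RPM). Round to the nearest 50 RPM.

Original rotor: r = 70 mm = 7.0 cm
RCF_original = 1.118 × 10⁻⁵ × 7 × (40840)² = 1.118 × 10⁻⁵ × 7 × 1,667,905,600 ≈ 130,530.3 × g
Your rotor: r = 10.3 / 2 = 5.15 cm
130,530.3 = 1.118 × 10⁻⁵ × 5.15 × N²
N² = 130,530.3 / (5.7577 × 10⁻⁵) = 2,267,056,290
N ≈ √2,267,056,290 ≈ 47,613.6

≈ 47600 RPM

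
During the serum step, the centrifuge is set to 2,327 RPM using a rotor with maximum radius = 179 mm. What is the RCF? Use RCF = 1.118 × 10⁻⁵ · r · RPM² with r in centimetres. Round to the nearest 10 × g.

r = 179 mm = 17.9 cm
RCF = 1.118 × 10⁻⁵ × 17.9 × (2327)² = 1.118 × 10⁻⁵ × 17.9 × 5,414,929 ≈ 1,083.6 × g

≈ 1080 g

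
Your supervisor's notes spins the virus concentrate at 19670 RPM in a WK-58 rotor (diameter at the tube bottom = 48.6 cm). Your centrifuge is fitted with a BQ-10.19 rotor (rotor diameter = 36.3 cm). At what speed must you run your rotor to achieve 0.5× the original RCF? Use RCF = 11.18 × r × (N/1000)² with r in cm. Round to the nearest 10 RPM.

≈ 16090 RPM

Original rotor: r = 48.6 / 2 = 24.3 cm
RCF_original = 11.18 × 24.3 × (19.67)² = 11.18 × 24.3 × 386.9089 ≈ 105,113.1 × g
Target RCF = 0.5 × 105,113.1 ≈ 52,556.6 × g
Your rotor: r = 36.3 / 2 = 18.15 cm
52,556.6 = 11.18 × 18.15 × (N/1000)²
(N/1000)² = 52,556.6 / 202.917 = 259.0054
N = 1000 × √259.0054 ≈ 16,093.6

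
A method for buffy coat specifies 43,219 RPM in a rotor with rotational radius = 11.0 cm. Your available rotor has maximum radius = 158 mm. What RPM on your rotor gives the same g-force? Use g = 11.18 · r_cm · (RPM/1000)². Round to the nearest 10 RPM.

≈ 36060 RPM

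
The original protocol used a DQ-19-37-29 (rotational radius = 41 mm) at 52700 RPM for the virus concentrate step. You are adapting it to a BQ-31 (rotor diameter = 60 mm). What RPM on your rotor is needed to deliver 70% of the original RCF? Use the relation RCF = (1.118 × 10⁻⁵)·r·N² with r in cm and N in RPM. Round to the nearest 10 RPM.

Original rotor: r = 41 mm = 4.1 cm
RCF_original = 1.118 × 10⁻⁵ × 4.1 × (52700)² = 1.118 × 10⁻⁵ × 4.1 × 2,777,290,000 ≈ 127,305.4 × g
Target RCF = 0.7 × 127,305.4 ≈ 89,113.8 × g
Your rotor: r = 60 mm / 2 = 30 mm = 3 cm
89,113.8 = 1.118 × 10⁻⁵ × 3 × N²
N² = 89,113.8 / (3.354 × 10⁻⁵) = 2,656,940,966
N ≈ √2,656,940,966 ≈ 51,545.5

≈ 51550 RPM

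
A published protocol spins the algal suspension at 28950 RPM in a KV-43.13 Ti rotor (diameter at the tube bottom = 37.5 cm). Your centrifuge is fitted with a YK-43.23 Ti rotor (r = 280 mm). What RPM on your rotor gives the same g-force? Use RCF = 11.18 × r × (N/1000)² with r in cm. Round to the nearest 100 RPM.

Original rotor: r = 37.5 / 2 = 18.75 cm
RCF_original = 11.18 × 18.75 × (28.95)² = 11.18 × 18.75 × 838.1025 ≈ 175,687.2 × g
Your rotor: r = 280 mm = 28.0 cm
175,687.2 = 11.18 × 28 × (N/1000)²
(N/1000)² = 175,687.2 / 313.04 = 561.2292
N = 1000 × √561.2292 ≈ 23,690.3

≈ 23700 RPM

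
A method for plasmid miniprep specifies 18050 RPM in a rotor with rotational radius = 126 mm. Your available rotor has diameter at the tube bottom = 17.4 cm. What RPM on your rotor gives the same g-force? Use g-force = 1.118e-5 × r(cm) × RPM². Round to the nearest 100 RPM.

Original rotor: r = 126 mm = 12.6 cm
RCF_original = 1.118 × 10⁻⁵ × 12.6 × (18050)² = 1.118 × 10⁻⁵ × 12.6 × 325,802,500 ≈ 45,895.1 × g
Your rotor: r = 17.4 / 2 = 8.7 cm
45,895.1 = 1.118 × 10⁻⁵ × 8.7 × N²
N² = 45,895.1 / (9.7266 × 10⁻⁵) = 471,851,418
N ≈ √471,851,418 ≈ 21,722.1

≈ 21700 RPM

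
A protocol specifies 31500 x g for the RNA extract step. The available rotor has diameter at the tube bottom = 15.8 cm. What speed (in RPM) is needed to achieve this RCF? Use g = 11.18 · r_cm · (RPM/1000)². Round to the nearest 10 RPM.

r = 15.8 / 2 = 7.9 cm
31,500 = 11.18 × 7.9 × (N/1000)²
(N/1000)² = 31,500 / 88.322 = 356.6495
N = 1000 × √356.6495 ≈ 18,885.2

N ≈ 18890 RPM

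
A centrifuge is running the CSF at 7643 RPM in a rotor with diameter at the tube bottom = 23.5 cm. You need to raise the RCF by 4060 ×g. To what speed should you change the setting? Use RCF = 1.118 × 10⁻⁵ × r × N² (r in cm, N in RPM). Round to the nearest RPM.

r = 23.5 / 2 = 11.75 cm
Current RCF = 1.118 × 10⁻⁵ × 11.75 × (7643)² = 1.118 × 10⁻⁵ × 11.75 × 58,415,449 ≈ 7,673.7 × g
Target RCF = 7,673.7 + 4,060 = 11,733.7 × g
N² = 11,733.7 / (13.1365 × 10⁻⁵) = 89,321,357
N ≈ √89,321,357 ≈ 9,451.0

9451 RPM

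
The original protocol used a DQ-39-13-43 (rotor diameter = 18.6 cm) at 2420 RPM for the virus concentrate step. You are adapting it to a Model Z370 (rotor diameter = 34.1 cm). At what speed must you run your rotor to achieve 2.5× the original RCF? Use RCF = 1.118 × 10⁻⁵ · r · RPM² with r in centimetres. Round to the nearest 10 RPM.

Original rotor: r = 18.6 / 2 = 9.3 cm
RCF_original = 1.118 × 10⁻⁵ × 9.3 × (2420)² = 1.118 × 10⁻⁵ × 9.3 × 5,856,400 ≈ 608.9 × g
Target RCF = 2.5 × 608.9 ≈ 1,522.2 × g
Your rotor: r = 34.1 / 2 = 17.05 cm
1,522.2 = 1.118 × 10⁻⁵ × 17.05 × N²
N² = 1,522.2 / (19.0619 × 10⁻⁵) = 7,985,563
N ≈ √7,985,563 ≈ 2,825.9

≈ 2830 RPM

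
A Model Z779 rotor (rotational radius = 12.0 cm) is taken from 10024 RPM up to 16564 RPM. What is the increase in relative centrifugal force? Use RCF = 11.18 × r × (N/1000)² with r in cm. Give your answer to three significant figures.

RCF₁ = 11.18 × 12 × (10.024)² = 11.18 × 12 × 100.480576 ≈ 13,480.5 × g
RCF₂ = 11.18 × 12 × (16.564)² = 11.18 × 12 × 274.366096 ≈ 36,809 × g
Increase = 36,809 − 13,480.5 = 23,328.5

23300 × g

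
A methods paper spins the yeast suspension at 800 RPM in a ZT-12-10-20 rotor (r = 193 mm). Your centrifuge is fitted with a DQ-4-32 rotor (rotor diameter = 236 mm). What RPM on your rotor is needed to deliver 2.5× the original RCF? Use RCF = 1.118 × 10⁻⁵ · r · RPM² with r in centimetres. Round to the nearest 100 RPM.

≈ 1600 RPM

Original rotor: r = 193 mm = 19.3 cm
RCF = 1.118 × 10⁻⁵ × r × N²
RCF_original = 1.118 × 10⁻⁵ × 19.3 × (800)² = 1.118 × 10⁻⁵ × 19.3 × 640,000 ≈ 138.1 × g
Target RCF = 2.5 × 138.1 ≈ 345.2 × g
Your rotor: r = 236 mm / 2 = 118 mm = 11.8 cm
345.2 = 1.118 × 10⁻⁵ × 11.8 × N²
N² = 345.2 / (13.1924 × 10⁻⁵) = 2,616,658
N ≈ √2,616,658 ≈ 1,617.6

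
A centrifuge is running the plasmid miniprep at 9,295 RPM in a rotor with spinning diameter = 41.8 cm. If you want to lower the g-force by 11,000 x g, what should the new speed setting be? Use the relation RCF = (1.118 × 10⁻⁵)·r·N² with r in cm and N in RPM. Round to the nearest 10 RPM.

r = 41.8 / 2 = 20.9 cm
Current RCF = 1.118 × 10⁻⁵ × 20.9 × (9295)² = 1.118 × 10⁻⁵ × 20.9 × 86,397,025 ≈ 20,187.7 × g
Target RCF = 20,187.7 − 11,000 = 9,187.7 × g
N² = 9,187.7 / (23.3662 × 10⁻⁵) = 39,320,471
N ≈ √39,320,471 ≈ 6,270.6

6270 RPM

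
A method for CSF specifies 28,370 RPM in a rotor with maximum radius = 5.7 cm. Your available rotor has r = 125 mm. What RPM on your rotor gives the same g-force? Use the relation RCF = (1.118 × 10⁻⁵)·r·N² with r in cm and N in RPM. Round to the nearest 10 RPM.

RCF_original = 1.118 × 10⁻⁵ × 5.7 × (28370)² = 1.118 × 10⁻⁵ × 5.7 × 804,856,900 ≈ 51,290.3 × g
Your rotor: r = 125 mm = 12.5 cm
51,290.3 = 1.118 × 10⁻⁵ × 12.5 × N²
N² = 51,290.3 / (13.975 × 10⁻⁵) = 367,014,669
N ≈ √367,014,669 ≈ 19,157.6

19160 RPM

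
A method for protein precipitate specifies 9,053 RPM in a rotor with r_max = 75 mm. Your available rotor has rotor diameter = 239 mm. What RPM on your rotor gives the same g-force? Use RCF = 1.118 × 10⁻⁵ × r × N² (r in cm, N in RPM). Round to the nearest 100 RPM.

≈ 7200 RPM

Original rotor: r = 75 mm = 7.5 cm
RCF = 1.118 × 10⁻⁵ × r × N²
RCF_original = 1.118 × 10⁻⁵ × 7.5 × (9053)² = 1.118 × 10⁻⁵ × 7.5 × 81,956,809 ≈ 6,872.1 × g
Your rotor: r = 239 mm / 2 = 119.5 mm = 11.95 cm
6,872.1 = 1.118 × 10⁻⁵ × 11.95 × N²
N² = 6,872.1 / (13.3601 × 10⁻⁵) = 51,437,489
N ≈ √51,437,489 ≈ 7,172.0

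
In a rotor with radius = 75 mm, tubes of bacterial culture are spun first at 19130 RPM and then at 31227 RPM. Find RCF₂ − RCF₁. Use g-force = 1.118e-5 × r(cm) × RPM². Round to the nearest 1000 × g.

51000 g

r = 75 mm = 7.5 cm
RCF₁ = 1.118 × 10⁻⁵ × 7.5 × (19130)² = 1.118 × 10⁻⁵ × 7.5 × 365,956,900 ≈ 30,685.5 × g
RCF₂ = 1.118 × 10⁻⁵ × 7.5 × (31227)² = 1.118 × 10⁻⁵ × 7.5 × 975,125,529 ≈ 81,764.3 × g
Increase = 81,764.3 − 30,685.5 = 51,078.8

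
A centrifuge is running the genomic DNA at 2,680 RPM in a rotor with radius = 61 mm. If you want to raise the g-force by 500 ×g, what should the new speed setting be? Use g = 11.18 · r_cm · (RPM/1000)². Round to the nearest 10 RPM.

3810 RPM

r = 61 mm = 6.1 cm
Current RCF = 11.18 × 6.1 × (2.68)² = 11.18 × 6.1 × 7.1824 ≈ 489.8 × g
Target RCF = 489.8 + 500 = 989.8 × g
(N/1000)² = 989.8 / 68.198 = 14.51362
N = 1000 × √14.51362 ≈ 3,809.7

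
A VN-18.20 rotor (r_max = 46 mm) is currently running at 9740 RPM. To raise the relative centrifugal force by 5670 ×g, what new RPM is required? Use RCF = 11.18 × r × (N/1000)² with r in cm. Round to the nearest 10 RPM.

r = 46 mm = 4.6 cm
Current RCF = 11.18 × 4.6 × (9.74)² = 11.18 × 4.6 × 94.8676 ≈ 4,878.9 × g
Target RCF = 4,878.9 + 5,670 = 10,548.9 × g
(N/1000)² = 10,548.9 / 51.428 = 205.1198
N = 1000 × √205.1198 ≈ 14,322.0

N₂ ≈ 14320 RPM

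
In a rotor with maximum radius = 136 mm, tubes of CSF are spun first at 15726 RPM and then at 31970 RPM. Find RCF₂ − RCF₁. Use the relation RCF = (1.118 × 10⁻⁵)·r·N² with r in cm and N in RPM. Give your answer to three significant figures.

≈ 118000 × g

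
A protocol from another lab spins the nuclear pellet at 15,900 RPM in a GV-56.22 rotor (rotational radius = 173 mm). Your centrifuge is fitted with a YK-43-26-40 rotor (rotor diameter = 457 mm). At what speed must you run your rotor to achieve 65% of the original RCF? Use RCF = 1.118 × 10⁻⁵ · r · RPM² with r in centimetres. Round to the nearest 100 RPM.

Original rotor: r = 173 mm = 17.3 cm
RCF_original = 1.118 × 10⁻⁵ × 17.3 × (15900)² = 1.118 × 10⁻⁵ × 17.3 × 252,810,000 ≈ 48,897 × g
Target RCF = 0.65 × 48,897 ≈ 31,783 × g
Your rotor: r = 457 mm / 2 = 228.5 mm = 22.85 cm
31,783 = 1.118 × 10⁻⁵ × 22.85 × N²
N² = 31,783 / (25.5463 × 10⁻⁵) = 124,413,320
N ≈ √124,413,320 ≈ 11,154.1

11200 RPM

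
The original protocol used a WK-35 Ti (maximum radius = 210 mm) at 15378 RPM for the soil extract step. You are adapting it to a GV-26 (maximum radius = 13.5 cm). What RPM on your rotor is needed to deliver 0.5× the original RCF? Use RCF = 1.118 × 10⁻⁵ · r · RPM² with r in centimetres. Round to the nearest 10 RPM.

≈ 13560 RPM

Original rotor: r = 210 mm = 21.0 cm
RCF = 1.118 × 10⁻⁵ × r × N²
RCF_original = 1.118 × 10⁻⁵ × 21 × (15378)² = 1.118 × 10⁻⁵ × 21 × 236,482,884 ≈ 55,521.5 × g
Target RCF = 0.5 × 55,521.5 ≈ 27,760.8 × g
27,760.8 = 1.118 × 10⁻⁵ × 13.5 × N²
N² = 27,760.8 / (15.093 × 10⁻⁵) = 183,931,624
N ≈ √183,931,624 ≈ 13,562.1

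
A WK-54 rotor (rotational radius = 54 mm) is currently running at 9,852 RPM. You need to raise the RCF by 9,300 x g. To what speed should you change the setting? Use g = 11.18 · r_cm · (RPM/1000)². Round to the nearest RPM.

N₂ ≈ 15846 RPM

r = 54 mm = 5.4 cm
Current RCF = 11.18 × 5.4 × (9.852)² = 11.18 × 5.4 × 97.061904 ≈ 5,859.8 × g
Target RCF = 5,859.8 + 9,300 = 15,159.8 × g
(N/1000)² = 15,159.8 / 60.372 = 251.1065
N = 1000 × √251.1065 ≈ 15,846.3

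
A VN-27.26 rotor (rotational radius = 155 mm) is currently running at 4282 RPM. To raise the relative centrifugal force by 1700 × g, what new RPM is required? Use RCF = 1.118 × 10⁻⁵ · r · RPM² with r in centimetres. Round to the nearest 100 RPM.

r = 155 mm = 15.5 cm
Current RCF = 1.118 × 10⁻⁵ × 15.5 × (4282)² = 1.118 × 10⁻⁵ × 15.5 × 18,335,524 ≈ 3,177.4 × g
Target RCF = 3,177.4 + 1,700 = 4,877.4 × g
N² = 4,877.4 / (17.329 × 10⁻⁵) = 28,145,883
N ≈ √28,145,883 ≈ 5,305.3

N₂ ≈ 5300 RPM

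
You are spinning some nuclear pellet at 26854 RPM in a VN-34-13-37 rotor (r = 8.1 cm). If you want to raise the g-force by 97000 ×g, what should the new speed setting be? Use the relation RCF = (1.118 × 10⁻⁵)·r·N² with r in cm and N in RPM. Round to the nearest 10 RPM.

Current RCF = 1.118 × 10⁻⁵ × 8.1 × (26854)² = 1.118 × 10⁻⁵ × 8.1 × 721,137,316 ≈ 65,304.8 × g
Target RCF = 65,304.8 + 97,000 = 162,304.8 × g
N² = 162,304.8 / (9.0558 × 10⁻⁵) = 1,792,274,564
N ≈ √1,792,274,564 ≈ 42,335.3

≈ 42340 RPM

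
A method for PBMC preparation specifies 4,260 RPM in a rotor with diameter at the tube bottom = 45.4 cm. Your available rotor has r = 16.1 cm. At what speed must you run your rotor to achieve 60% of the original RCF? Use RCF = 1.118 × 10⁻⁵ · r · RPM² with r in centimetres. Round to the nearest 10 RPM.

Original rotor: r = 45.4 / 2 = 22.7 cm
RCF_original = 1.118 × 10⁻⁵ × 22.7 × (4260)² = 1.118 × 10⁻⁵ × 22.7 × 18,147,600 ≈ 4,605.6 × g
Target RCF = 0.6 × 4,605.6 ≈ 2,763.4 × g
2,763.4 = 1.118 × 10⁻⁵ × 16.1 × N²
N² = 2,763.4 / (17.9998 × 10⁻⁵) = 15,352,393
N ≈ √15,352,393 ≈ 3,918.2

≈ 3920 RPM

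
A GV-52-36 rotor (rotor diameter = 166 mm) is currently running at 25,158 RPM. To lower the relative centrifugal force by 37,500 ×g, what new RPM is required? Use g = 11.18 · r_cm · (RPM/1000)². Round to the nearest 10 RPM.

r = 166 mm / 2 = 83 mm = 8.3 cm
Current RCF = 11.18 × 8.3 × (25.158)² = 11.18 × 8.3 × 632.924964 ≈ 58,731.6 × g
Target RCF = 58,731.6 − 37,500 = 21,231.6 × g
(N/1000)² = 21,231.6 / 92.794 = 228.8036
N = 1000 × √228.8036 ≈ 15,126.3

N₂ ≈ 15130 RPM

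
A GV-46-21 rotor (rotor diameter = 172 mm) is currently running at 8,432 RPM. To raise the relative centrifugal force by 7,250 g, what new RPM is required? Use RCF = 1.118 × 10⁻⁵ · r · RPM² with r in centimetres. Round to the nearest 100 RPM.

N₂ ≈ 12100 RPM

r = 172 mm / 2 = 86 mm = 8.6 cm
Current RCF = 1.118 × 10⁻⁵ × 8.6 × (8432)² = 1.118 × 10⁻⁵ × 8.6 × 71,098,624 ≈ 6,836 × g
Target RCF = 6,836 + 7,250 = 14,086 × g
N² = 14,086 / (9.6148 × 10⁻⁵) = 146,503,307
N ≈ √146,503,307 ≈ 12,103.9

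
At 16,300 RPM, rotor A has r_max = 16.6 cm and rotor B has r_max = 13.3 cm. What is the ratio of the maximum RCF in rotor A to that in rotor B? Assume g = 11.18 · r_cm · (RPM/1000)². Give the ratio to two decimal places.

At fixed N, RCF ∝ r, so RCF_A/RCF_B = r_A/r_B = 16.6 / 13.3 = 1.2481.

1.25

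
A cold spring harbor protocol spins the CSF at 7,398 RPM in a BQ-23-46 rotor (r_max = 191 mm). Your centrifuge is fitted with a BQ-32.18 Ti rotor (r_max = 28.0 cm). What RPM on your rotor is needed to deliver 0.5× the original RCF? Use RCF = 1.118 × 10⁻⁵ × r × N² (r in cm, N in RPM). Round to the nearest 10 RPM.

Original rotor: r = 191 mm = 19.1 cm
RCF = 1.118 × 10⁻⁵ × r × N²
RCF_original = 1.118 × 10⁻⁵ × 19.1 × (7398)² = 1.118 × 10⁻⁵ × 19.1 × 54,730,404 ≈ 11,687 × g
Target RCF = 0.5 × 11,687 ≈ 5,843.5 × g
5,843.5 = 1.118 × 10⁻⁵ × 28 × N²
N² = 5,843.5 / (31.304 × 10⁻⁵) = 18,666,944
N ≈ √18,666,944 ≈ 4,320.5

≈ 4320 RPM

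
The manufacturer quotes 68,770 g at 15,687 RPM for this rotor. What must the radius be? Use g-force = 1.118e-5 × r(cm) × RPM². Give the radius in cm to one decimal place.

RCF = 1.118 × 10⁻⁵ × r × N²
68770 = 1.118 × 10⁻⁵ × r × (15687)²
r = 68770 / (1.118 × 10⁻⁵ × 246,081,969) = 68770 / 2751.196 ≈ 24.996 cm

≈ 25.0 cm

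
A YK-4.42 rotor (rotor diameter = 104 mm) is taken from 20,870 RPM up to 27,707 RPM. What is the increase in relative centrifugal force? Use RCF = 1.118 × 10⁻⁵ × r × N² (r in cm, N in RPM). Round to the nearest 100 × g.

19300 ×g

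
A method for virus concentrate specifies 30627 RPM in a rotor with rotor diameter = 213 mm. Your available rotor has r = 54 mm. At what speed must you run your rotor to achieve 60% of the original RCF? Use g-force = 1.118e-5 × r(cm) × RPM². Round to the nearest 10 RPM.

33320 RPM

Original rotor: r = 213 mm / 2 = 106.5 mm = 10.65 cm
RCF_original = 1.118 × 10⁻⁵ × 10.65 × (30627)² = 1.118 × 10⁻⁵ × 10.65 × 938,013,129 ≈ 111,686.4 × g
Target RCF = 0.6 × 111,686.4 ≈ 67,011.8 × g
Your rotor: r = 54 mm = 5.4 cm
67,011.8 = 1.118 × 10⁻⁵ × 5.4 × N²
N² = 67,011.8 / (6.0372 × 10⁻⁵) = 1,109,981,448
N ≈ √1,109,981,448 ≈ 33,316.4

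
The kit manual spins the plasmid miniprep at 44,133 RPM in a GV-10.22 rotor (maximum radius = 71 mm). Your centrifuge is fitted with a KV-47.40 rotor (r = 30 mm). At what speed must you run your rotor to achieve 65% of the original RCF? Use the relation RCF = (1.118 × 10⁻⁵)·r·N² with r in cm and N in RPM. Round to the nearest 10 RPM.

≈ 54740 RPM

Original rotor: r = 71 mm = 7.1 cm
RCF = 1.118 × 10⁻⁵ × r × N²
RCF_original = 1.118 × 10⁻⁵ × 7.1 × (44133)² = 1.118 × 10⁻⁵ × 7.1 × 1,947,721,689 ≈ 154,606.3 × g
Target RCF = 0.65 × 154,606.3 ≈ 100,494.1 × g
Your rotor: r = 30 mm = 3.0 cm
100,494.1 = 1.118 × 10⁻⁵ × 3 × N²
N² = 100,494.1 / (3.354 × 10⁻⁵) = 2,996,246,273
N ≈ √2,996,246,273 ≈ 54,738.0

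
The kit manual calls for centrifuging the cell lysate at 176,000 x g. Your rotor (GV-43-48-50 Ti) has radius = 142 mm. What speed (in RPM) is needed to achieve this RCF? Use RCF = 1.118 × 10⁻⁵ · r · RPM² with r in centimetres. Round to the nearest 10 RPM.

≈ 33300 RPM

r = 142 mm = 14.2 cm
RCF = 1.118 × 10⁻⁵ × r × N²
176,000 = 1.118 × 10⁻⁵ × 14.2 × N²
N² = 176,000 / (15.8756 × 10⁻⁵) = 1,108,619,517
N ≈ √1,108,619,517 ≈ 33,295.9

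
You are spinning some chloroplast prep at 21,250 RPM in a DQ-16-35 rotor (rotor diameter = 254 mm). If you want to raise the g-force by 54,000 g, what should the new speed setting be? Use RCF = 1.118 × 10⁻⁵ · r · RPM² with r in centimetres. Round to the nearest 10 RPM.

r = 254 mm / 2 = 127 mm = 12.7 cm
Current RCF = 1.118 × 10⁻⁵ × 12.7 × (21250)² = 1.118 × 10⁻⁵ × 12.7 × 451,562,500 ≈ 64,115.6 × g
Target RCF = 64,115.6 + 54,000 = 118,115.6 × g
N² = 118,115.6 / (14.1986 × 10⁻⁵) = 831,882,017
N ≈ √831,882,017 ≈ 28,842.4

28840 RPM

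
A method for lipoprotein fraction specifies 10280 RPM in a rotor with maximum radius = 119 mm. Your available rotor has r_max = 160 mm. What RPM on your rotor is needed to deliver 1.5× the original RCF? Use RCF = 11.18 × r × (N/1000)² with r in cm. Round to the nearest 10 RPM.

Original rotor: r = 119 mm = 11.9 cm
RCF = 11.18 × r × (N/1000)²
RCF_original = 11.18 × 11.9 × (10.28)² = 11.18 × 11.9 × 105.6784 ≈ 14,059.7 × g
Target RCF = 1.5 × 14,059.7 ≈ 21,089.6 × g
Your rotor: r = 160 mm = 16.0 cm
21,089.6 = 11.18 × 16 × (N/1000)²
(N/1000)² = 21,089.6 / 178.88 = 117.898
N = 1000 × √117.898 ≈ 10,858.1

≈ 10860 RPM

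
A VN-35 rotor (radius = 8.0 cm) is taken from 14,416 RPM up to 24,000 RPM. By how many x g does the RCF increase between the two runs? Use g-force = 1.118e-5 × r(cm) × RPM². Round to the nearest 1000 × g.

≈ 33000 x g

RCF₁ = 1.118 × 10⁻⁵ × 8 × (14416)² = 1.118 × 10⁻⁵ × 8 × 207,821,056 ≈ 18,587.5 × g
RCF₂ = 1.118 × 10⁻⁵ × 8 × (24000)² = 1.118 × 10⁻⁵ × 8 × 576,000,000 ≈ 51,517.4 × g
Increase = 51,517.4 − 18,587.5 = 32,929.9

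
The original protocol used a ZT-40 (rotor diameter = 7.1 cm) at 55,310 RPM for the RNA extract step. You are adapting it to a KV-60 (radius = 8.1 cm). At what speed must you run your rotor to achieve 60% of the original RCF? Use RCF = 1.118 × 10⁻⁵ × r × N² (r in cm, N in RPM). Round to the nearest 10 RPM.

Original rotor: r = 7.1 / 2 = 3.55 cm
RCF = 1.118 × 10⁻⁵ × r × N²
RCF_original = 1.118 × 10⁻⁵ × 3.55 × (55310)² = 1.118 × 10⁻⁵ × 3.55 × 3,059,196,100 ≈ 121,416.4 × g
Target RCF = 0.6 × 121,416.4 ≈ 72,849.8 × g
72,849.8 = 1.118 × 10⁻⁵ × 8.1 × N²
N² = 72,849.8 / (9.0558 × 10⁻⁵) = 804,454,604
N ≈ √804,454,604 ≈ 28,362.9

≈ 28360 RPM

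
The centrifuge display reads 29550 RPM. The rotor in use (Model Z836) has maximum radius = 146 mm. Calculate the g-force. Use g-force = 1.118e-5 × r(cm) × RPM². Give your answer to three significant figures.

RCF ≈ 143000 ×g

r = 146 mm = 14.6 cm
RCF = 1.118 × 10⁻⁵ × r × N²
RCF = 1.118 × 10⁻⁵ × 14.6 × (29550)² = 1.118 × 10⁻⁵ × 14.6 × 873,202,500 ≈ 142,531.1 × g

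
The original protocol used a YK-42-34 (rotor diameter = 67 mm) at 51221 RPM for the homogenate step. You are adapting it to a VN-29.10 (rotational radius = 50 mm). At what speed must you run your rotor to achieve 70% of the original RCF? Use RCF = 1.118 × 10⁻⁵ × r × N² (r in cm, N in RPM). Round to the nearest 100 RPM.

Original rotor: r = 67 mm / 2 = 33.5 mm = 3.35 cm
RCF_original = 1.118 × 10⁻⁵ × 3.35 × (51221)² = 1.118 × 10⁻⁵ × 3.35 × 2,623,590,841 ≈ 98,261.3 × g
Target RCF = 0.7 × 98,261.3 ≈ 68,782.9 × g
Your rotor: r = 50 mm = 5.0 cm
68,782.9 = 1.118 × 10⁻⁵ × 5 × N²
N² = 68,782.9 / (5.59 × 10⁻⁵) = 1,230,463,327
N ≈ √1,230,463,327 ≈ 35,078.0

35100 RPM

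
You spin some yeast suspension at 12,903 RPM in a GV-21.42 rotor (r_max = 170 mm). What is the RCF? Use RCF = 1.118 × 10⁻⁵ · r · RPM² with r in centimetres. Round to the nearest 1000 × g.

RCF ≈ 32000 × g

r = 170 mm = 17.0 cm
RCF = 1.118 × 10⁻⁵ × 17 × (12903)² = 1.118 × 10⁻⁵ × 17 × 166,487,409 ≈ 31,642.6 × g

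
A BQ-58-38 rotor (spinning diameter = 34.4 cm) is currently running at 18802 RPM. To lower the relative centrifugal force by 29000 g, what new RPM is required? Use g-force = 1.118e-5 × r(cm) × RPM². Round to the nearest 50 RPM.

r = 34.4 / 2 = 17.2 cm
Current RCF = 1.118 × 10⁻⁵ × 17.2 × (18802)² = 1.118 × 10⁻⁵ × 17.2 × 353,515,204 ≈ 67,979.6 × g
Target RCF = 67,979.6 − 29,000 = 38,979.6 × g
N² = 38,979.6 / (19.2296 × 10⁻⁵) = 202,706,245
N ≈ √202,706,245 ≈ 14,237.5

≈ 14250 RPM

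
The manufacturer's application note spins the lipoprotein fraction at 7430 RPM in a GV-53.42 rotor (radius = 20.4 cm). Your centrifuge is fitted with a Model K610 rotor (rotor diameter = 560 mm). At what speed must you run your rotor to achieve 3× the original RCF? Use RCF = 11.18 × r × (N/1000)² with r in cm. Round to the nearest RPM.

RCF_original = 11.18 × 20.4 × (7.43)² = 11.18 × 20.4 × 55.2049 ≈ 12,590.7 × g
Target RCF = 3 × 12,590.7 ≈ 37,772.1 × g
Your rotor: r = 560 mm / 2 = 280 mm = 28 cm
37,772.1 = 11.18 × 28 × (N/1000)²
(N/1000)² = 37,772.1 / 313.04 = 120.6622
N = 1000 × √120.6622 ≈ 10,984.6

10985 RPM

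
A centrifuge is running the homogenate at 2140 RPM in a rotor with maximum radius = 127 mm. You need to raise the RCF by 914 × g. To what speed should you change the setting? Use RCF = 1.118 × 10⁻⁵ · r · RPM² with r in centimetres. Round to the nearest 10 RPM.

3320 RPM

r = 127 mm = 12.7 cm
Current RCF = 1.118 × 10⁻⁵ × 12.7 × (2140)² = 1.118 × 10⁻⁵ × 12.7 × 4,579,600 ≈ 650.2 × g
Target RCF = 650.2 + 914 = 1,564.2 × g
N² = 1,564.2 / (14.1986 × 10⁻⁵) = 11,016,579
N ≈ √11,016,579 ≈ 3,319.1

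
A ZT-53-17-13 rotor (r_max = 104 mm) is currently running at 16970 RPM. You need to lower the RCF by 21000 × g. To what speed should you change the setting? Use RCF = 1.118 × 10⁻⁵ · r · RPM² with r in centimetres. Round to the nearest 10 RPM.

r = 104 mm = 10.4 cm
Current RCF = 1.118 × 10⁻⁵ × 10.4 × (16970)² = 1.118 × 10⁻⁵ × 10.4 × 287,980,900 ≈ 33,484.1 × g
Target RCF = 33,484.1 − 21,000 = 12,484.1 × g
N² = 12,484.1 / (11.6272 × 10⁻⁵) = 107,369,788
N ≈ √107,369,788 ≈ 10,361.9

≈ 10360 RPM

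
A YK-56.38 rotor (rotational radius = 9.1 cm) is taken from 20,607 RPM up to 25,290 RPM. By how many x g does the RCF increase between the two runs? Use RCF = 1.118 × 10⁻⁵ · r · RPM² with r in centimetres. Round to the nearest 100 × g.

21900 x g

RCF₁ = 1.118 × 10⁻⁵ × 9.1 × (20607)² = 1.118 × 10⁻⁵ × 9.1 × 424,648,449 ≈ 43,202.9 × g
RCF₂ = 1.118 × 10⁻⁵ × 9.1 × (25290)² = 1.118 × 10⁻⁵ × 9.1 × 639,584,100 ≈ 65,070 × g
Increase = 65,070 − 43,202.9 = 21,867.1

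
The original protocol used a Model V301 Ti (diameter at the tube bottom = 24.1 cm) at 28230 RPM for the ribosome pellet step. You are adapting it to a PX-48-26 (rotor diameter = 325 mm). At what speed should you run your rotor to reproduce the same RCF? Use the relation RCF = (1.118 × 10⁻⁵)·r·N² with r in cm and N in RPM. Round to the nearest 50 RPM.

≈ 24300 RPM

Original rotor: r = 24.1 / 2 = 12.05 cm
RCF_original = 1.118 × 10⁻⁵ × 12.05 × (28230)² = 1.118 × 10⁻⁵ × 12.05 × 796,932,900 ≈ 107,362 × g
Your rotor: r = 325 mm / 2 = 162.5 mm = 16.25 cm
107,362 = 1.118 × 10⁻⁵ × 16.25 × N²
N² = 107,362 / (18.1675 × 10⁻⁵) = 590,956,378
N ≈ √590,956,378 ≈ 24,309.6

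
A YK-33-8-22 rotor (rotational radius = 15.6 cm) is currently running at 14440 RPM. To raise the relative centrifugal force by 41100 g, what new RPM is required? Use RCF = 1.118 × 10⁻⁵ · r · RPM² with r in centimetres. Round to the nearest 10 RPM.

≈ 21080 RPM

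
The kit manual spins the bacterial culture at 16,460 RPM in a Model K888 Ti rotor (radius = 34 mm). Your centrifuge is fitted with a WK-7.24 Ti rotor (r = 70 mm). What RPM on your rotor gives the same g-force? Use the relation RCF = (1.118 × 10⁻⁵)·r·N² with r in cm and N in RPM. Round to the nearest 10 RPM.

Original rotor: r = 34 mm = 3.4 cm
RCF = 1.118 × 10⁻⁵ × r × N²
RCF_original = 1.118 × 10⁻⁵ × 3.4 × (16460)² = 1.118 × 10⁻⁵ × 3.4 × 270,931,600 ≈ 10,298.7 × g
Your rotor: r = 70 mm = 7.0 cm
10,298.7 = 1.118 × 10⁻⁵ × 7 × N²
N² = 10,298.7 / (7.826 × 10⁻⁵) = 131,595,962
N ≈ √131,595,962 ≈ 11,471.5

11470 RPM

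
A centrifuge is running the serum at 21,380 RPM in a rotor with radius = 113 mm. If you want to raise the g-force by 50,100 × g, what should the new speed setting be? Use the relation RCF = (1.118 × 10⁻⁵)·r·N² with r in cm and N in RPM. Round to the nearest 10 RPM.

r = 113 mm = 11.3 cm
Current RCF = 1.118 × 10⁻⁵ × 11.3 × (21380)² = 1.118 × 10⁻⁵ × 11.3 × 457,104,400 ≈ 57,747.8 × g
Target RCF = 57,747.8 + 50,100 = 107,847.8 × g
N² = 107,847.8 / (12.6334 × 10⁻⁵) = 853,672,012
N ≈ √853,672,012 ≈ 29,217.7

29220 RPM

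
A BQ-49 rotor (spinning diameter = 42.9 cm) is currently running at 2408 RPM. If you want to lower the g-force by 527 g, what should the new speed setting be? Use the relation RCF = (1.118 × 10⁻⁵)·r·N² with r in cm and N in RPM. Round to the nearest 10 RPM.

r = 42.9 / 2 = 21.45 cm
Current RCF = 1.118 × 10⁻⁵ × 21.45 × (2408)² = 1.118 × 10⁻⁵ × 21.45 × 5,798,464 ≈ 1,390.5 × g
Target RCF = 1,390.5 − 527 = 863.5 × g
N² = 863.5 / (23.9811 × 10⁻⁵) = 3,600,752
N ≈ √3,600,752 ≈ 1,897.6

1900 RPM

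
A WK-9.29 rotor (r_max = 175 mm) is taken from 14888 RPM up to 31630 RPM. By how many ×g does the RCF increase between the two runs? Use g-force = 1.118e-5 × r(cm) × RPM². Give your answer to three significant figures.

≈ 152000 ×g

r = 175 mm = 17.5 cm
RCF₁ = 1.118 × 10⁻⁵ × 17.5 × (14888)² = 1.118 × 10⁻⁵ × 17.5 × 221,652,544 ≈ 43,366.3 × g
RCF₂ = 1.118 × 10⁻⁵ × 17.5 × (31630)² = 1.118 × 10⁻⁵ × 17.5 × 1,000,456,900 ≈ 195,739.4 × g
Increase = 195,739.4 − 43,366.3 = 152,373.1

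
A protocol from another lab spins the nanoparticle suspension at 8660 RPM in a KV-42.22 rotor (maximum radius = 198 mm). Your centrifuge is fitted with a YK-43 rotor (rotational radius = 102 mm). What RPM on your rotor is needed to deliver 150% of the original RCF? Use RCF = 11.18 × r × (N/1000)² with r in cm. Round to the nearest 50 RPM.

14800 RPM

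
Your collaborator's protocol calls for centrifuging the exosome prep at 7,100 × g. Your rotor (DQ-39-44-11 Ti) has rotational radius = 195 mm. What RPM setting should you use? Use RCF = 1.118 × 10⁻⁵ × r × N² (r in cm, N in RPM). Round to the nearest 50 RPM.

N ≈ 5700 RPM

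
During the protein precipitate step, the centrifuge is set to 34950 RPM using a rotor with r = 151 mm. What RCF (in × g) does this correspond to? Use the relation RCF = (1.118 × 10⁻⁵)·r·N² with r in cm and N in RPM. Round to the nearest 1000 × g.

RCF ≈ 206000 × g

r = 151 mm = 15.1 cm
RCF = 1.118 × 10⁻⁵ × 15.1 × (34950)² = 1.118 × 10⁻⁵ × 15.1 × 1,221,502,500 ≈ 206,211.6 × g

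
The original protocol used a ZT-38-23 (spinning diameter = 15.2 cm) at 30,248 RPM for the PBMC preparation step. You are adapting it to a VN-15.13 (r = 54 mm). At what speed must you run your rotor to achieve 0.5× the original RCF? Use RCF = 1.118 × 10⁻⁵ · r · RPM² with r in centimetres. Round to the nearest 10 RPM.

25370 RPM

Original rotor: r = 15.2 / 2 = 7.6 cm
RCF = 1.118 × 10⁻⁵ × r × N²
RCF_original = 1.118 × 10⁻⁵ × 7.6 × (30248)² = 1.118 × 10⁻⁵ × 7.6 × 914,941,504 ≈ 77,740.7 × g
Target RCF = 0.5 × 77,740.7 ≈ 38,870.3 × g
Your rotor: r = 54 mm = 5.4 cm
38,870.3 = 1.118 × 10⁻⁵ × 5.4 × N²
N² = 38,870.3 / (6.0372 × 10⁻⁵) = 643,846,485
N ≈ √643,846,485 ≈ 25,374.1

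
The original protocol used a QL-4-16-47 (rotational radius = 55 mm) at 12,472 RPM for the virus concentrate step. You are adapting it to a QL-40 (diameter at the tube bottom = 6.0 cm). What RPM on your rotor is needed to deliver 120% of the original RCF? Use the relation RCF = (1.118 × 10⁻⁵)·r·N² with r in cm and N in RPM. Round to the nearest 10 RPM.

≈ 18500 RPM

Original rotor: r = 55 mm = 5.5 cm
RCF = 1.118 × 10⁻⁵ × r × N²
RCF_original = 1.118 × 10⁻⁵ × 5.5 × (12472)² = 1.118 × 10⁻⁵ × 5.5 × 155,550,784 ≈ 9,564.8 × g
Target RCF = 1.2 × 9,564.8 ≈ 11,477.8 × g
Your rotor: r = 6.0 / 2 = 3 cm
11,477.8 = 1.118 × 10⁻⁵ × 3 × N²
N² = 11,477.8 / (3.354 × 10⁻⁵) = 342,212,284
N ≈ √342,212,284 ≈ 18,499.0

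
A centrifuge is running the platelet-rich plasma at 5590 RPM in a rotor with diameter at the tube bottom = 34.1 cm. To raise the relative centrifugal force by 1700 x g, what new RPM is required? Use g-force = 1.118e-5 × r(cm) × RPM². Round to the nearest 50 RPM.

≈ 6350 RPM

r = 34.1 / 2 = 17.05 cm
Current RCF = 1.118 × 10⁻⁵ × 17.05 × (5590)² = 1.118 × 10⁻⁵ × 17.05 × 31,248,100 ≈ 5,956.5 × g
Target RCF = 5,956.5 + 1,700 = 7,656.5 × g
N² = 7,656.5 / (19.0619 × 10⁻⁵) = 40,166,510
N ≈ √40,166,510 ≈ 6,337.7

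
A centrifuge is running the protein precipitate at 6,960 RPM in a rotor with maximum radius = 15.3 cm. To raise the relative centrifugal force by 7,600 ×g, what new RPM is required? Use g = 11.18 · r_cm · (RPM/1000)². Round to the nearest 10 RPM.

Current RCF = 11.18 × 15.3 × (6.96)² = 11.18 × 15.3 × 48.4416 ≈ 8,286.1 × g
Target RCF = 8,286.1 + 7,600 = 15,886.1 × g
(N/1000)² = 15,886.1 / 171.054 = 92.87184
N = 1000 × √92.87184 ≈ 9,637.0

≈ 9640 RPM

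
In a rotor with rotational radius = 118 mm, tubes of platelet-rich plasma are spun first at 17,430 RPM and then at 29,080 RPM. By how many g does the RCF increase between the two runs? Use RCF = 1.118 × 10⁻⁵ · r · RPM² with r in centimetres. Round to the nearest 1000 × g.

71000 g

r = 118 mm = 11.8 cm
RCF₁ = 1.118 × 10⁻⁵ × 11.8 × (17430)² = 1.118 × 10⁻⁵ × 11.8 × 303,804,900 ≈ 40,079.2 × g
RCF₂ = 1.118 × 10⁻⁵ × 11.8 × (29080)² = 1.118 × 10⁻⁵ × 11.8 × 845,646,400 ≈ 111,561.1 × g
Increase = 111,561.1 − 40,079.2 = 71,481.9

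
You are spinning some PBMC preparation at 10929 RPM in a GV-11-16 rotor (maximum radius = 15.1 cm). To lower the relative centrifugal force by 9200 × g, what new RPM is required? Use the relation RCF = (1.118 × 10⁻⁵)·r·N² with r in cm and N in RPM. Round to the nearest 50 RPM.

8050 RPM

Current RCF = 1.118 × 10⁻⁵ × 15.1 × (10929)² = 1.118 × 10⁻⁵ × 15.1 × 119,443,041 ≈ 20,164.1 × g
Target RCF = 20,164.1 − 9,200 = 10,964.1 × g
N² = 10,964.1 / (16.8818 × 10⁻⁵) = 64,946,274
N ≈ √64,946,274 ≈ 8,058.9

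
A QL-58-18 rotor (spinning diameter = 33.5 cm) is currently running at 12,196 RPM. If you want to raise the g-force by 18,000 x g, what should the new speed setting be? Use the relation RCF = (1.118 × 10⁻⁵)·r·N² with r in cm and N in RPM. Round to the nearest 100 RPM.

15600 RPM

r = 33.5 / 2 = 16.75 cm
Current RCF = 1.118 × 10⁻⁵ × 16.75 × (12196)² = 1.118 × 10⁻⁵ × 16.75 × 148,742,416 ≈ 27,854.2 × g
Target RCF = 27,854.2 + 18,000 = 45,854.2 × g
N² = 45,854.2 / (18.7265 × 10⁻⁵) = 244,862,628
N ≈ √244,862,628 ≈ 15,648.1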